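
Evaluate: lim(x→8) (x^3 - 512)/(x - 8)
This is a standard limit.

Factor or rationalize the expression:
  lim(x→8) (x^3 - 512)/(x - 8) = 192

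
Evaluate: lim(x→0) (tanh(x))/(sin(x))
This is a 0/0 indeterminate form.

Apply L'Hôpital's rule: differentiate numerator and denominator separately.
  f(x) = tanh(x)   ⇒   f'(x) = 1 - tanh(x)^2
  g(x) = sin(x)   ⇒   g'(x) = cos(x)
  lim(x→0) f'(x)/g'(x) = lim(x→0) (1 - tanh(x)^2)/(cos(x))
  = 1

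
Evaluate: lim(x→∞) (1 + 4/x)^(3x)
This is an exponential indeterminate form.

For exponential indeterminate forms, take the natural log:
  Let L = lim(x→∞) (1 + 4/x)^(3x)
  Then ln(L) = lim(x→∞) [exponent × ln(base)]
  Evaluate using L'Hôpital or standard limits, then exponentiate.
  L = e^(12)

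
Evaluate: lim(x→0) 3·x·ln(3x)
This is a 0·∞ indeterminate form.

Rewrite 0·∞ as a quotient (0/0 or ∞/∞ form), then apply L'Hôpital's rule:
  lim(x→0) 3·x·ln(3x) = 0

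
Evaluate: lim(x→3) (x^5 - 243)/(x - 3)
This is a standard limit.

Factor or rationalize the expression:
  lim(x→3) (x^5 - 243)/(x - 3) = 405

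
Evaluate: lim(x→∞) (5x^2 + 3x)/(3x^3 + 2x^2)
This is an ∞/∞ indeterminate form.

Apply L'Hôpital's rule: differentiate numerator and denominator separately.
  f(x) = 5·x^2 + 3·x   ⇒   f'(x) = 10·x + 3
  g(x) = 3·x^3 + 2·x^2   ⇒   g'(x) = 9·x^2 + 4·x
  lim(x→∞) f'(x)/g'(x) = lim(x→∞) (10·x + 3)/(9·x^2 + 4·x)
  = 0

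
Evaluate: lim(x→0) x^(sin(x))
This is an exponential indeterminate form.

For exponential indeterminate forms, take the natural log:
  Let L = lim(x→0) x^(sin(x))
  Then ln(L) = lim(x→0) [exponent × ln(base)]
  Evaluate using L'Hôpital or standard limits, then exponentiate.
  L = 1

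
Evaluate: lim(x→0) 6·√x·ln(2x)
This is a 0·∞ indeterminate form.

Rewrite 0·∞ as a quotient (0/0 or ∞/∞ form), then apply L'Hôpital's rule:
  lim(x→0) 6·√x·ln(2x) = 0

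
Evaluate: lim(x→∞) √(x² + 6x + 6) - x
This is an ∞-∞ indeterminate form.

Combine fractions or rationalize to convert ∞-∞ to 0/0 form:
  lim(x→∞) √(x² + 6x + 6) - x = 3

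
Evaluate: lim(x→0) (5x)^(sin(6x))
This is an exponential indeterminate form.

For exponential indeterminate forms, take the natural log:
  Let L = lim(x→0) (5x)^(sin(6x))
  Then ln(L) = lim(x→0) [exponent × ln(base)]
  Evaluate using L'Hôpital or standard limits, then exponentiate.
  L = 1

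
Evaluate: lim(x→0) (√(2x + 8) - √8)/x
This is a standard limit.

Factor or rationalize the expression:
  lim(x→0) (√(2x + 8) - √8)/x = sqrt(2)/4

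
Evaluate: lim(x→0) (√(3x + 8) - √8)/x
This is a standard limit.

Factor or rationalize the expression:
  lim(x→0) (√(3x + 8) - √8)/x = 3·sqrt(2)/8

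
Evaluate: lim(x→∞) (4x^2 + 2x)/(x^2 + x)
This is an ∞/∞ indeterminate form.

Apply L'Hôpital's rule: differentiate numerator and denominator separately.
  f(x) = 4·x^2 + 2·x   ⇒   f'(x) = 8·x + 2
  g(x) = x^2 + x   ⇒   g'(x) = 2·x + 1
  lim(x→∞) f'(x)/g'(x) = lim(x→∞) (8·x + 2)/(2·x + 1)
  = 4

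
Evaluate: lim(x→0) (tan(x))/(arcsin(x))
This is a 0/0 indeterminate form.

Apply L'Hôpital's rule: differentiate numerator and denominator separately.
  f(x) = tan(x)   ⇒   f'(x) = tan(x)^2 + 1
  g(x) = asin(x)   ⇒   g'(x) = 1/sqrt(1 - x^2)
  lim(x→0) f'(x)/g'(x) = lim(x→0) (tan(x)^2 + 1)/(1/sqrt(1 - x^2))
  = 1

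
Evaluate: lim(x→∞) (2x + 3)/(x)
This is an ∞/∞ indeterminate form.

Apply L'Hôpital's rule: differentiate numerator and denominator separately.
  f(x) = 2·x + 3   ⇒   f'(x) = 2
  g(x) = x   ⇒   g'(x) = 1
  lim(x→∞) f'(x)/g'(x) = lim(x→∞) (2)/(1)
  = 2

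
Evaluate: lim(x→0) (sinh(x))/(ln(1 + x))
This is a 0/0 indeterminate form.

Apply L'Hôpital's rule: differentiate numerator and denominator separately.
  f(x) = sinh(x)   ⇒   f'(x) = cosh(x)
  g(x) = ln(x + 1)   ⇒   g'(x) = 1/(x + 1)
  lim(x→0) f'(x)/g'(x) = lim(x→0) (cosh(x))/(1/(x + 1))
  = 1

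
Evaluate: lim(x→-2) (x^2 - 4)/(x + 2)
This is a standard limit.

Factor or rationalize the expression:
  lim(x→-2) (x^2 - 4)/(x + 2) = -4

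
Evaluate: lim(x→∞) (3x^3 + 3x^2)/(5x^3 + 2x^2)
This is an ∞/∞ indeterminate form.

Apply L'Hôpital's rule: differentiate numerator and denominator separately.
  f(x) = 3·x^3 + 3·x^2   ⇒   f'(x) = 9·x^2 + 6·x
  g(x) = 5·x^3 + 2·x^2   ⇒   g'(x) = 15·x^2 + 4·x
  lim(x→∞) f'(x)/g'(x) = lim(x→∞) (9·x^2 + 6·x)/(15·x^2 + 4·x)
  = 3/5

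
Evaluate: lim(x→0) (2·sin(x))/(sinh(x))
This is a 0/0 indeterminate form.

Apply L'Hôpital's rule: differentiate numerator and denominator separately.
  f(x) = 2·sin(x)   ⇒   f'(x) = 2·cos(x)
  g(x) = sinh(x)   ⇒   g'(x) = cosh(x)
  lim(x→0) f'(x)/g'(x) = lim(x→0) (2·cos(x))/(cosh(x))
  = 2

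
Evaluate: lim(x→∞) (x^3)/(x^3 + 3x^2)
This is an ∞/∞ indeterminate form.

Apply L'Hôpital's rule: differentiate numerator and denominator separately.
  f(x) = x^3   ⇒   f'(x) = 3·x^2
  g(x) = x^3 + 3·x^2   ⇒   g'(x) = 3·x^2 + 6·x
  lim(x→∞) f'(x)/g'(x) = lim(x→∞) (3·x^2)/(3·x^2 + 6·x)
  = 1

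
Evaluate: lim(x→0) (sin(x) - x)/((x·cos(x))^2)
This is a 0/0 indeterminate form.

Apply L'Hôpital's rule: differentiate numerator and denominator separately.
  f(x) = -x + sin(x)   ⇒   f'(x) = cos(x) - 1
  g(x) = x^2·cos(x)^2   ⇒   g'(x) = -2·x^2·sin(x)·cos(x) + 2·x·cos(x)^2
  lim(x→0) f'(x)/g'(x) = lim(x→0) (cos(x) - 1)/(-2·x^2·sin(x)·cos(x) + 2·x·cos(x)^2)
  = 0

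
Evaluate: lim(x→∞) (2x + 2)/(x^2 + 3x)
This is an ∞/∞ indeterminate form.

Apply L'Hôpital's rule: differentiate numerator and denominator separately.
  f(x) = 2·x + 2   ⇒   f'(x) = 2
  g(x) = x^2 + 3·x   ⇒   g'(x) = 2·x + 3
  lim(x→∞) f'(x)/g'(x) = lim(x→∞) (2)/(2·x + 3)
  = 0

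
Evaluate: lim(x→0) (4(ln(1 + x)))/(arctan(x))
This is a 0/0 indeterminate form.

Apply L'Hôpital's rule: differentiate numerator and denominator separately.
  f(x) = 4·ln(x + 1)   ⇒   f'(x) = 4/(x + 1)
  g(x) = atan(x)   ⇒   g'(x) = 1/(x^2 + 1)
  lim(x→0) f'(x)/g'(x) = lim(x→0) (4/(x + 1))/(1/(x^2 + 1))
  = 4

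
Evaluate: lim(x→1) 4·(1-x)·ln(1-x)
This is a 0·∞ indeterminate form.

Rewrite 0·∞ as a quotient (0/0 or ∞/∞ form), then apply L'Hôpital's rule:
  lim(x→1) 4·(1-x)·ln(1-x) = 0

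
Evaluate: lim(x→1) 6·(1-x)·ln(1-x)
This is a 0·∞ indeterminate form.

Rewrite 0·∞ as a quotient (0/0 or ∞/∞ form), then apply L'Hôpital's rule:
  lim(x→1) 6·(1-x)·ln(1-x) = 0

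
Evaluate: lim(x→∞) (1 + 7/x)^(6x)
This is an exponential indeterminate form.

For exponential indeterminate forms, take the natural log:
  Let L = lim(x→∞) (1 + 7/x)^(6x)
  Then ln(L) = lim(x→∞) [exponent × ln(base)]
  Evaluate using L'Hôpital or standard limits, then exponentiate.
  L = e^(42)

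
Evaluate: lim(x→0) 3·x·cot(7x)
This is a 0·∞ indeterminate form.

Rewrite 0·∞ as a quotient (0/0 or ∞/∞ form), then apply L'Hôpital's rule:
  lim(x→0) 3·x·cot(7x) = 3/7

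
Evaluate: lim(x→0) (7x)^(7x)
This is an exponential indeterminate form.

For exponential indeterminate forms, take the natural log:
  Let L = lim(x→0) (7x)^(7x)
  Then ln(L) = lim(x→0) [exponent × ln(base)]
  Evaluate using L'Hôpital or standard limits, then exponentiate.
  L = 1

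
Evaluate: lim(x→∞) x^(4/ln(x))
This is an exponential indeterminate form.

For exponential indeterminate forms, take the natural log:
  Let L = lim(x→∞) x^(4/ln(x))
  Then ln(L) = lim(x→∞) [exponent × ln(base)]
  Evaluate using L'Hôpital or standard limits, then exponentiate.
  L = e^(4)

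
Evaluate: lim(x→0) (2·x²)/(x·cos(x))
This is a 0/0 indeterminate form.

Apply L'Hôpital's rule: differentiate numerator and denominator separately.
  f(x) = 2·x^2   ⇒   f'(x) = 4·x
  g(x) = x·cos(x)   ⇒   g'(x) = -x·sin(x) + cos(x)
  lim(x→0) f'(x)/g'(x) = lim(x→0) (4·x)/(-x·sin(x) + cos(x))
  = 0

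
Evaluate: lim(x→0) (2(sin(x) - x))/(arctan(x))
This is a 0/0 indeterminate form.

Apply L'Hôpital's rule: differentiate numerator and denominator separately.
  f(x) = -2·x + 2·sin(x)   ⇒   f'(x) = 2·cos(x) - 2
  g(x) = atan(x)   ⇒   g'(x) = 1/(x^2 + 1)
  lim(x→0) f'(x)/g'(x) = lim(x→0) (2·cos(x) - 2)/(1/(x^2 + 1))
  = 0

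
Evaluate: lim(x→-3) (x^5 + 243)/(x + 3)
This is a standard limit.

Factor or rationalize the expression:
  lim(x→-3) (x^5 + 243)/(x + 3) = 405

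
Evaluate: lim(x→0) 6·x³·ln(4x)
This is a 0·∞ indeterminate form.

Rewrite 0·∞ as a quotient (0/0 or ∞/∞ form), then apply L'Hôpital's rule:
  lim(x→0) 6·x³·ln(4x) = 0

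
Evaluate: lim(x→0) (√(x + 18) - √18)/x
This is a standard limit.

Factor or rationalize the expression:
  lim(x→0) (√(x + 18) - √18)/x = sqrt(2)/12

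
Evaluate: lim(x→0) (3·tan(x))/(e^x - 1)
This is a 0/0 indeterminate form.

Apply L'Hôpital's rule: differentiate numerator and denominator separately.
  f(x) = 3·tan(x)   ⇒   f'(x) = 3·tan(x)^2 + 3
  g(x) = e^(x) - 1   ⇒   g'(x) = e^(x)
  lim(x→0) f'(x)/g'(x) = lim(x→0) (3·tan(x)^2 + 3)/(e^(x))
  = 3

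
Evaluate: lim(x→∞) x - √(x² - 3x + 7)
This is an ∞-∞ indeterminate form.

Combine fractions or rationalize to convert ∞-∞ to 0/0 form:
  lim(x→∞) x - √(x² - 3x + 7) = 3/2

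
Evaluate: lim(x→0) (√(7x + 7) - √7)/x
This is a standard limit.

Factor or rationalize the expression:
  lim(x→0) (√(7x + 7) - √7)/x = sqrt(7)/2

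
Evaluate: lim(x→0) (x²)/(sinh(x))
This is a 0/0 indeterminate form.

Apply L'Hôpital's rule: differentiate numerator and denominator separately.
  f(x) = x^2   ⇒   f'(x) = 2·x
  g(x) = sinh(x)   ⇒   g'(x) = cosh(x)
  lim(x→0) f'(x)/g'(x) = lim(x→0) (2·x)/(cosh(x))
  = 0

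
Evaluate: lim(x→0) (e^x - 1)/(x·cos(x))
This is a 0/0 indeterminate form.

Apply L'Hôpital's rule: differentiate numerator and denominator separately.
  f(x) = e^(x) - 1   ⇒   f'(x) = e^(x)
  g(x) = x·cos(x)   ⇒   g'(x) = -x·sin(x) + cos(x)
  lim(x→0) f'(x)/g'(x) = lim(x→0) (e^(x))/(-x·sin(x) + cos(x))
  = 1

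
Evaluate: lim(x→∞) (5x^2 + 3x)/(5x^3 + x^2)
This is an ∞/∞ indeterminate form.

Apply L'Hôpital's rule: differentiate numerator and denominator separately.
  f(x) = 5·x^2 + 3·x   ⇒   f'(x) = 10·x + 3
  g(x) = 5·x^3 + x^2   ⇒   g'(x) = 15·x^2 + 2·x
  lim(x→∞) f'(x)/g'(x) = lim(x→∞) (10·x + 3)/(15·x^2 + 2·x)
  = 0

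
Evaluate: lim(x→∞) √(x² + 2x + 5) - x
This is an ∞-∞ indeterminate form.

Combine fractions or rationalize to convert ∞-∞ to 0/0 form:
  lim(x→∞) √(x² + 2x + 5) - x = 1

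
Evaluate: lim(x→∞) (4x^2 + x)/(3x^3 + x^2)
This is an ∞/∞ indeterminate form.

Apply L'Hôpital's rule: differentiate numerator and denominator separately.
  f(x) = 4·x^2 + x   ⇒   f'(x) = 8·x + 1
  g(x) = 3·x^3 + x^2   ⇒   g'(x) = 9·x^2 + 2·x
  lim(x→∞) f'(x)/g'(x) = lim(x→∞) (8·x + 1)/(9·x^2 + 2·x)
  = 0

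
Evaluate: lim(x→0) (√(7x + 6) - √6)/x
This is a standard limit.

Factor or rationalize the expression:
  lim(x→0) (√(7x + 6) - √6)/x = 7·sqrt(6)/12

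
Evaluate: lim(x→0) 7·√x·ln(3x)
This is a 0·∞ indeterminate form.

Rewrite 0·∞ as a quotient (0/0 or ∞/∞ form), then apply L'Hôpital's rule:
  lim(x→0) 7·√x·ln(3x) = 0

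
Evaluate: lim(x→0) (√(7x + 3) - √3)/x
This is a standard limit.

Factor or rationalize the expression:
  lim(x→0) (√(7x + 3) - √3)/x = 7·sqrt(3)/6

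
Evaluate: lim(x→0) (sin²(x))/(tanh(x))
This is a 0/0 indeterminate form.

Apply L'Hôpital's rule: differentiate numerator and denominator separately.
  f(x) = sin(x)^2   ⇒   f'(x) = 2·sin(x)·cos(x)
  g(x) = tanh(x)   ⇒   g'(x) = 1 - tanh(x)^2
  lim(x→0) f'(x)/g'(x) = lim(x→0) (2·sin(x)·cos(x))/(1 - tanh(x)^2)
  = 0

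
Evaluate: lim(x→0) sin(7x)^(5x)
This is an exponential indeterminate form.

For exponential indeterminate forms, take the natural log:
  Let L = lim(x→0) sin(7x)^(5x)
  Then ln(L) = lim(x→0) [exponent × ln(base)]
  Evaluate using L'Hôpital or standard limits, then exponentiate.
  L = 1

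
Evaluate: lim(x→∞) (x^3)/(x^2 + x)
This is an ∞/∞ indeterminate form.

Apply L'Hôpital's rule: differentiate numerator and denominator separately.
  f(x) = x^3   ⇒   f'(x) = 3·x^2
  g(x) = x^2 + x   ⇒   g'(x) = 2·x + 1
  lim(x→∞) f'(x)/g'(x) = lim(x→∞) (3·x^2)/(2·x + 1)
  = ∞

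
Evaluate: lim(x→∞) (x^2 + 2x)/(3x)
This is an ∞/∞ indeterminate form.

Apply L'Hôpital's rule: differentiate numerator and denominator separately.
  f(x) = x^2 + 2·x   ⇒   f'(x) = 2·x + 2
  g(x) = 3·x   ⇒   g'(x) = 3
  lim(x→∞) f'(x)/g'(x) = lim(x→∞) (2·x + 2)/(3)
  = ∞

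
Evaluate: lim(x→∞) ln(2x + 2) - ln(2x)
This is an ∞-∞ indeterminate form.

Combine fractions or rationalize to convert ∞-∞ to 0/0 form:
  lim(x→∞) ln(2x + 2) - ln(2x) = 0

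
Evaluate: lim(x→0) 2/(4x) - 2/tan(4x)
This is an ∞-∞ indeterminate form.

Combine fractions or rationalize to convert ∞-∞ to 0/0 form:
  lim(x→0) 2/(4x) - 2/tan(4x) = 0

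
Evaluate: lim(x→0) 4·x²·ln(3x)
This is a 0·∞ indeterminate form.

Rewrite 0·∞ as a quotient (0/0 or ∞/∞ form), then apply L'Hôpital's rule:
  lim(x→0) 4·x²·ln(3x) = 0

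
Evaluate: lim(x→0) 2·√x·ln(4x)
This is a 0·∞ indeterminate form.

Rewrite 0·∞ as a quotient (0/0 or ∞/∞ form), then apply L'Hôpital's rule:
  lim(x→0) 2·√x·ln(4x) = 0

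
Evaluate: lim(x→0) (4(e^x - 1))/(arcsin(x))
This is a 0/0 indeterminate form.

Apply L'Hôpital's rule: differentiate numerator and denominator separately.
  f(x) = 4·e^(x) - 4   ⇒   f'(x) = 4·e^(x)
  g(x) = asin(x)   ⇒   g'(x) = 1/sqrt(1 - x^2)
  lim(x→0) f'(x)/g'(x) = lim(x→0) (4·e^(x))/(1/sqrt(1 - x^2))
  = 4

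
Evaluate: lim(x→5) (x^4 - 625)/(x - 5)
This is a standard limit.

Factor or rationalize the expression:
  lim(x→5) (x^4 - 625)/(x - 5) = 500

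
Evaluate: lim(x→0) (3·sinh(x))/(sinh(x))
This is a 0/0 indeterminate form.

Apply L'Hôpital's rule: differentiate numerator and denominator separately.
  f(x) = 3·sinh(x)   ⇒   f'(x) = 3·cosh(x)
  g(x) = sinh(x)   ⇒   g'(x) = cosh(x)
  lim(x→0) f'(x)/g'(x) = lim(x→0) (3·cosh(x))/(cosh(x))
  = 3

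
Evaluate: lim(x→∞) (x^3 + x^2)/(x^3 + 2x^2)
This is an ∞/∞ indeterminate form.

Apply L'Hôpital's rule: differentiate numerator and denominator separately.
  f(x) = x^3 + x^2   ⇒   f'(x) = 3·x^2 + 2·x
  g(x) = x^3 + 2·x^2   ⇒   g'(x) = 3·x^2 + 4·x
  lim(x→∞) f'(x)/g'(x) = lim(x→∞) (3·x^2 + 2·x)/(3·x^2 + 4·x)
  = 1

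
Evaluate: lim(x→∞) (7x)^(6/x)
This is an exponential indeterminate form.

For exponential indeterminate forms, take the natural log:
  Let L = lim(x→∞) (7x)^(6/x)
  Then ln(L) = lim(x→∞) [exponent × ln(base)]
  Evaluate using L'Hôpital or standard limits, then exponentiate.
  L = 1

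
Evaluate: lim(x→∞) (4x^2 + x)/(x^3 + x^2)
This is an ∞/∞ indeterminate form.

Apply L'Hôpital's rule: differentiate numerator and denominator separately.
  f(x) = 4·x^2 + x   ⇒   f'(x) = 8·x + 1
  g(x) = x^3 + x^2   ⇒   g'(x) = 3·x^2 + 2·x
  lim(x→∞) f'(x)/g'(x) = lim(x→∞) (8·x + 1)/(3·x^2 + 2·x)
  = 0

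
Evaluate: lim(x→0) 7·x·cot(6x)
This is a 0·∞ indeterminate form.

Rewrite 0·∞ as a quotient (0/0 or ∞/∞ form), then apply L'Hôpital's rule:
  lim(x→0) 7·x·cot(6x) = 7/6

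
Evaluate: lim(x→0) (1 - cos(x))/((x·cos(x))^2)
This is a 0/0 indeterminate form.

Apply L'Hôpital's rule: differentiate numerator and denominator separately.
  f(x) = 1 - cos(x)   ⇒   f'(x) = sin(x)
  g(x) = x^2·cos(x)^2   ⇒   g'(x) = -2·x^2·sin(x)·cos(x) + 2·x·cos(x)^2
  lim(x→0) f'(x)/g'(x) = lim(x→0) (sin(x))/(-2·x^2·sin(x)·cos(x) + 2·x·cos(x)^2)
  = 1/2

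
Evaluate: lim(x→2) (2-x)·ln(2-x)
This is a 0·∞ indeterminate form.

Rewrite 0·∞ as a quotient (0/0 or ∞/∞ form), then apply L'Hôpital's rule:
  lim(x→2) (2-x)·ln(2-x) = 0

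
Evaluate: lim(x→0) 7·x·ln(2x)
This is a 0·∞ indeterminate form.

Rewrite 0·∞ as a quotient (0/0 or ∞/∞ form), then apply L'Hôpital's rule:
  lim(x→0) 7·x·ln(2x) = 0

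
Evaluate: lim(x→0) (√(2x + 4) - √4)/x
This is a standard limit.

Factor or rationalize the expression:
  lim(x→0) (√(2x + 4) - √4)/x = 1/2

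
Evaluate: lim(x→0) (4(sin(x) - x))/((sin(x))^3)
This is a 0/0 indeterminate form.

Apply L'Hôpital's rule: differentiate numerator and denominator separately.
  f(x) = -4·x + 4·sin(x)   ⇒   f'(x) = 4·cos(x) - 4
  g(x) = sin(x)^3   ⇒   g'(x) = 3·sin(x)^2·cos(x)
  lim(x→0) f'(x)/g'(x) = lim(x→0) (4·cos(x) - 4)/(3·sin(x)^2·cos(x))
  = -2/3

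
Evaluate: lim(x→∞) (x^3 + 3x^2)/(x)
This is an ∞/∞ indeterminate form.

Apply L'Hôpital's rule: differentiate numerator and denominator separately.
  f(x) = x^3 + 3·x^2   ⇒   f'(x) = 3·x^2 + 6·x
  g(x) = x   ⇒   g'(x) = 1
  lim(x→∞) f'(x)/g'(x) = lim(x→∞) (3·x^2 + 6·x)/(1)
  = ∞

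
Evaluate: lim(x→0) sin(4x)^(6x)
This is an exponential indeterminate form.

For exponential indeterminate forms, take the natural log:
  Let L = lim(x→0) sin(4x)^(6x)
  Then ln(L) = lim(x→0) [exponent × ln(base)]
  Evaluate using L'Hôpital or standard limits, then exponentiate.
  L = 1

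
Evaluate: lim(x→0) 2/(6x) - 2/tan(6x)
This is an ∞-∞ indeterminate form.

Combine fractions or rationalize to convert ∞-∞ to 0/0 form:
  lim(x→0) 2/(6x) - 2/tan(6x) = 0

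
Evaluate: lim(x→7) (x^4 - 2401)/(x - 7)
This is a standard limit.

Factor or rationalize the expression:
  lim(x→7) (x^4 - 2401)/(x - 7) = 1372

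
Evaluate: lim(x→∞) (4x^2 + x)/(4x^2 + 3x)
This is an ∞/∞ indeterminate form.

Apply L'Hôpital's rule: differentiate numerator and denominator separately.
  f(x) = 4·x^2 + x   ⇒   f'(x) = 8·x + 1
  g(x) = 4·x^2 + 3·x   ⇒   g'(x) = 8·x + 3
  lim(x→∞) f'(x)/g'(x) = lim(x→∞) (8·x + 1)/(8·x + 3)
  = 1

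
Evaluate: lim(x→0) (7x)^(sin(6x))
This is an exponential indeterminate form.

For exponential indeterminate forms, take the natural log:
  Let L = lim(x→0) (7x)^(sin(6x))
  Then ln(L) = lim(x→0) [exponent × ln(base)]
  Evaluate using L'Hôpital or standard limits, then exponentiate.
  L = 1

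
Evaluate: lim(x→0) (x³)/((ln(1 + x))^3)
This is a 0/0 indeterminate form.

Apply L'Hôpital's rule: differentiate numerator and denominator separately.
  f(x) = x^3   ⇒   f'(x) = 3·x^2
  g(x) = ln(x + 1)^3   ⇒   g'(x) = 3·ln(x + 1)^2/(x + 1)
  lim(x→0) f'(x)/g'(x) = lim(x→0) (3·x^2)/(3·ln(x + 1)^2/(x + 1))
  = 1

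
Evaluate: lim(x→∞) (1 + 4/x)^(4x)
This is an exponential indeterminate form.

For exponential indeterminate forms, take the natural log:
  Let L = lim(x→∞) (1 + 4/x)^(4x)
  Then ln(L) = lim(x→∞) [exponent × ln(base)]
  Evaluate using L'Hôpital or standard limits, then exponentiate.
  L = e^(16)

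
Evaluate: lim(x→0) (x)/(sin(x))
This is a 0/0 indeterminate form.

Apply L'Hôpital's rule: differentiate numerator and denominator separately.
  f(x) = x   ⇒   f'(x) = 1
  g(x) = sin(x)   ⇒   g'(x) = cos(x)
  lim(x→0) f'(x)/g'(x) = lim(x→0) (1)/(cos(x))
  = 1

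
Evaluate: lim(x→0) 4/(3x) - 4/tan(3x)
This is an ∞-∞ indeterminate form.

Combine fractions or rationalize to convert ∞-∞ to 0/0 form:
  lim(x→0) 4/(3x) - 4/tan(3x) = 0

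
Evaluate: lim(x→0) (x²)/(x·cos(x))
This is a 0/0 indeterminate form.

Apply L'Hôpital's rule: differentiate numerator and denominator separately.
  f(x) = x^2   ⇒   f'(x) = 2·x
  g(x) = x·cos(x)   ⇒   g'(x) = -x·sin(x) + cos(x)
  lim(x→0) f'(x)/g'(x) = lim(x→0) (2·x)/(-x·sin(x) + cos(x))
  = 0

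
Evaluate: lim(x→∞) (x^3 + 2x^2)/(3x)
This is an ∞/∞ indeterminate form.

Apply L'Hôpital's rule: differentiate numerator and denominator separately.
  f(x) = x^3 + 2·x^2   ⇒   f'(x) = 3·x^2 + 4·x
  g(x) = 3·x   ⇒   g'(x) = 3
  lim(x→∞) f'(x)/g'(x) = lim(x→∞) (3·x^2 + 4·x)/(3)
  = ∞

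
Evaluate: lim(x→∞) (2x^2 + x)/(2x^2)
This is an ∞/∞ indeterminate form.

Apply L'Hôpital's rule: differentiate numerator and denominator separately.
  f(x) = 2·x^2 + x   ⇒   f'(x) = 4·x + 1
  g(x) = 2·x^2   ⇒   g'(x) = 4·x
  lim(x→∞) f'(x)/g'(x) = lim(x→∞) (4·x + 1)/(4·x)
  = 1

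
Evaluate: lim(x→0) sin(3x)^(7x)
This is an exponential indeterminate form.

For exponential indeterminate forms, take the natural log:
  Let L = lim(x→0) sin(3x)^(7x)
  Then ln(L) = lim(x→0) [exponent × ln(base)]
  Evaluate using L'Hôpital or standard limits, then exponentiate.
  L = 1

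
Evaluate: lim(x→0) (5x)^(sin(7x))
This is an exponential indeterminate form.

For exponential indeterminate forms, take the natural log:
  Let L = lim(x→0) (5x)^(sin(7x))
  Then ln(L) = lim(x→0) [exponent × ln(base)]
  Evaluate using L'Hôpital or standard limits, then exponentiate.
  L = 1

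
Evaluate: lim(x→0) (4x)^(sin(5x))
This is an exponential indeterminate form.

For exponential indeterminate forms, take the natural log:
  Let L = lim(x→0) (4x)^(sin(5x))
  Then ln(L) = lim(x→0) [exponent × ln(base)]
  Evaluate using L'Hôpital or standard limits, then exponentiate.
  L = 1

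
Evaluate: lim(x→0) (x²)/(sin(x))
This is a 0/0 indeterminate form.

Apply L'Hôpital's rule: differentiate numerator and denominator separately.
  f(x) = x^2   ⇒   f'(x) = 2·x
  g(x) = sin(x)   ⇒   g'(x) = cos(x)
  lim(x→0) f'(x)/g'(x) = lim(x→0) (2·x)/(cos(x))
  = 0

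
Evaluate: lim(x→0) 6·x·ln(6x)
This is a 0·∞ indeterminate form.

Rewrite 0·∞ as a quotient (0/0 or ∞/∞ form), then apply L'Hôpital's rule:
  lim(x→0) 6·x·ln(6x) = 0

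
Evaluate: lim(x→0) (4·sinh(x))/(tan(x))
This is a 0/0 indeterminate form.

Apply L'Hôpital's rule: differentiate numerator and denominator separately.
  f(x) = 4·sinh(x)   ⇒   f'(x) = 4·cosh(x)
  g(x) = tan(x)   ⇒   g'(x) = tan(x)^2 + 1
  lim(x→0) f'(x)/g'(x) = lim(x→0) (4·cosh(x))/(tan(x)^2 + 1)
  = 4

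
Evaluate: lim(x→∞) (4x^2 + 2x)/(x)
This is an ∞/∞ indeterminate form.

Apply L'Hôpital's rule: differentiate numerator and denominator separately.
  f(x) = 4·x^2 + 2·x   ⇒   f'(x) = 8·x + 2
  g(x) = x   ⇒   g'(x) = 1
  lim(x→∞) f'(x)/g'(x) = lim(x→∞) (8·x + 2)/(1)
  = ∞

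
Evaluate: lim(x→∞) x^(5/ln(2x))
This is an exponential indeterminate form.

For exponential indeterminate forms, take the natural log:
  Let L = lim(x→∞) x^(5/ln(2x))
  Then ln(L) = lim(x→∞) [exponent × ln(base)]
  Evaluate using L'Hôpital or standard limits, then exponentiate.
  L = e^(5)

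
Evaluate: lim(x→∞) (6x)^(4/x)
This is an exponential indeterminate form.

For exponential indeterminate forms, take the natural log:
  Let L = lim(x→∞) (6x)^(4/x)
  Then ln(L) = lim(x→∞) [exponent × ln(base)]
  Evaluate using L'Hôpital or standard limits, then exponentiate.
  L = 1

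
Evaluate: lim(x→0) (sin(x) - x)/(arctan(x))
This is a 0/0 indeterminate form.

Apply L'Hôpital's rule: differentiate numerator and denominator separately.
  f(x) = -x + sin(x)   ⇒   f'(x) = cos(x) - 1
  g(x) = atan(x)   ⇒   g'(x) = 1/(x^2 + 1)
  lim(x→0) f'(x)/g'(x) = lim(x→0) (cos(x) - 1)/(1/(x^2 + 1))
  = 0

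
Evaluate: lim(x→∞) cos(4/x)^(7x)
This is an exponential indeterminate form.

For exponential indeterminate forms, take the natural log:
  Let L = lim(x→∞) cos(4/x)^(7x)
  Then ln(L) = lim(x→∞) [exponent × ln(base)]
  Evaluate using L'Hôpital or standard limits, then exponentiate.
  L = 1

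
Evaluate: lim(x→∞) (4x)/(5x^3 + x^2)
This is an ∞/∞ indeterminate form.

Apply L'Hôpital's rule: differentiate numerator and denominator separately.
  f(x) = 4·x   ⇒   f'(x) = 4
  g(x) = 5·x^3 + x^2   ⇒   g'(x) = 15·x^2 + 2·x
  lim(x→∞) f'(x)/g'(x) = lim(x→∞) (4)/(15·x^2 + 2·x)
  = 0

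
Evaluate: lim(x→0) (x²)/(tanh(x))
This is a 0/0 indeterminate form.

Apply L'Hôpital's rule: differentiate numerator and denominator separately.
  f(x) = x^2   ⇒   f'(x) = 2·x
  g(x) = tanh(x)   ⇒   g'(x) = 1 - tanh(x)^2
  lim(x→0) f'(x)/g'(x) = lim(x→0) (2·x)/(1 - tanh(x)^2)
  = 0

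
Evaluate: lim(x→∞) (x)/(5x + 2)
This is an ∞/∞ indeterminate form.

Apply L'Hôpital's rule: differentiate numerator and denominator separately.
  f(x) = x   ⇒   f'(x) = 1
  g(x) = 5·x + 2   ⇒   g'(x) = 5
  lim(x→∞) f'(x)/g'(x) = lim(x→∞) (1)/(5)
  = 1/5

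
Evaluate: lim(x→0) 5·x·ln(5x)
This is a 0·∞ indeterminate form.

Rewrite 0·∞ as a quotient (0/0 or ∞/∞ form), then apply L'Hôpital's rule:
  lim(x→0) 5·x·ln(5x) = 0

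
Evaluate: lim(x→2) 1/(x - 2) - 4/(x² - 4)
This is an ∞-∞ indeterminate form.

Combine fractions or rationalize to convert ∞-∞ to 0/0 form:
  lim(x→2) 1/(x - 2) - 4/(x² - 4) = 1/4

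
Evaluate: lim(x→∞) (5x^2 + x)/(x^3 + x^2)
This is an ∞/∞ indeterminate form.

Apply L'Hôpital's rule: differentiate numerator and denominator separately.
  f(x) = 5·x^2 + x   ⇒   f'(x) = 10·x + 1
  g(x) = x^3 + x^2   ⇒   g'(x) = 3·x^2 + 2·x
  lim(x→∞) f'(x)/g'(x) = lim(x→∞) (10·x + 1)/(3·x^2 + 2·x)
  = 0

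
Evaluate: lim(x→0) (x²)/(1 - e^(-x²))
This is a 0/0 indeterminate form.

Apply L'Hôpital's rule: differentiate numerator and denominator separately.
  f(x) = x^2   ⇒   f'(x) = 2·x
  g(x) = 1 - e^(-x^2)   ⇒   g'(x) = 2·x·e^(-x^2)
  lim(x→0) f'(x)/g'(x) = lim(x→0) (2·x)/(2·x·e^(-x^2))
  = 1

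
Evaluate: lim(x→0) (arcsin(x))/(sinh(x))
This is a 0/0 indeterminate form.

Apply L'Hôpital's rule: differentiate numerator and denominator separately.
  f(x) = asin(x)   ⇒   f'(x) = 1/sqrt(1 - x^2)
  g(x) = sinh(x)   ⇒   g'(x) = cosh(x)
  lim(x→0) f'(x)/g'(x) = lim(x→0) (1/sqrt(1 - x^2))/(cosh(x))
  = 1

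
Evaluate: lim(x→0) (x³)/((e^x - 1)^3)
This is a 0/0 indeterminate form.

Apply L'Hôpital's rule: differentiate numerator and denominator separately.
  f(x) = x^3   ⇒   f'(x) = 3·x^2
  g(x) = (e^(x) - 1)^3   ⇒   g'(x) = 3·(e^(x) - 1)^2·e^(x)
  lim(x→0) f'(x)/g'(x) = lim(x→0) (3·x^2)/(3·(e^(x) - 1)^2·e^(x))
  = 1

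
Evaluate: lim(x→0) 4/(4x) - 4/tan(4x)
This is an ∞-∞ indeterminate form.

Combine fractions or rationalize to convert ∞-∞ to 0/0 form:
  lim(x→0) 4/(4x) - 4/tan(4x) = 0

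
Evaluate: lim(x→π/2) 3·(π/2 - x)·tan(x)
This is a 0·∞ indeterminate form.

Rewrite 0·∞ as a quotient (0/0 or ∞/∞ form), then apply L'Hôpital's rule:
  lim(x→π/2) 3·(π/2 - x)·tan(x) = 3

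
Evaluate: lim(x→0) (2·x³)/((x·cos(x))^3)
This is a 0/0 indeterminate form.

Apply L'Hôpital's rule: differentiate numerator and denominator separately.
  f(x) = 2·x^3   ⇒   f'(x) = 6·x^2
  g(x) = x^3·cos(x)^3   ⇒   g'(x) = -3·x^3·sin(x)·cos(x)^2 + 3·x^2·cos(x)^3
  lim(x→0) f'(x)/g'(x) = lim(x→0) (6·x^2)/(-3·x^3·sin(x)·cos(x)^2 + 3·x^2·cos(x)^3)
  = 2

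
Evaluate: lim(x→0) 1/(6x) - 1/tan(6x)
This is an ∞-∞ indeterminate form.

Combine fractions or rationalize to convert ∞-∞ to 0/0 form:
  lim(x→0) 1/(6x) - 1/tan(6x) = 0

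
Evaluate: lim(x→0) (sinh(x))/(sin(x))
This is a 0/0 indeterminate form.

Apply L'Hôpital's rule: differentiate numerator and denominator separately.
  f(x) = sinh(x)   ⇒   f'(x) = cosh(x)
  g(x) = sin(x)   ⇒   g'(x) = cos(x)
  lim(x→0) f'(x)/g'(x) = lim(x→0) (cosh(x))/(cos(x))
  = 1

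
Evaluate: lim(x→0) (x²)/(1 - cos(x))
This is a 0/0 indeterminate form.

Apply L'Hôpital's rule: differentiate numerator and denominator separately.
  f(x) = x^2   ⇒   f'(x) = 2·x
  g(x) = 1 - cos(x)   ⇒   g'(x) = sin(x)
  lim(x→0) f'(x)/g'(x) = lim(x→0) (2·x)/(sin(x))
  = 2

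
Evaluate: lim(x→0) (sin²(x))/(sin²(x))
This is a 0/0 indeterminate form.

Apply L'Hôpital's rule: differentiate numerator and denominator separately.
  f(x) = sin(x)^2   ⇒   f'(x) = 2·sin(x)·cos(x)
  g(x) = sin(x)^2   ⇒   g'(x) = 2·sin(x)·cos(x)
  lim(x→0) f'(x)/g'(x) = lim(x→0) (2·sin(x)·cos(x))/(2·sin(x)·cos(x))
  = 1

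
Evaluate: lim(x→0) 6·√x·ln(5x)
This is a 0·∞ indeterminate form.

Rewrite 0·∞ as a quotient (0/0 or ∞/∞ form), then apply L'Hôpital's rule:
  lim(x→0) 6·√x·ln(5x) = 0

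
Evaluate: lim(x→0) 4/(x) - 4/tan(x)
This is an ∞-∞ indeterminate form.

Combine fractions or rationalize to convert ∞-∞ to 0/0 form:
  lim(x→0) 4/(x) - 4/tan(x) = 0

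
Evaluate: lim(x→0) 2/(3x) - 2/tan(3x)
This is an ∞-∞ indeterminate form.

Combine fractions or rationalize to convert ∞-∞ to 0/0 form:
  lim(x→0) 2/(3x) - 2/tan(3x) = 0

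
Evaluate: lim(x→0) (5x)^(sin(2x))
This is an exponential indeterminate form.

For exponential indeterminate forms, take the natural log:
  Let L = lim(x→0) (5x)^(sin(2x))
  Then ln(L) = lim(x→0) [exponent × ln(base)]
  Evaluate using L'Hôpital or standard limits, then exponentiate.
  L = 1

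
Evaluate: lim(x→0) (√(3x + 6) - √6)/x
This is a standard limit.

Factor or rationalize the expression:
  lim(x→0) (√(3x + 6) - √6)/x = sqrt(6)/4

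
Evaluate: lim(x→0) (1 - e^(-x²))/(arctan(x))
This is a 0/0 indeterminate form.

Apply L'Hôpital's rule: differentiate numerator and denominator separately.
  f(x) = 1 - e^(-x^2)   ⇒   f'(x) = 2·x·e^(-x^2)
  g(x) = atan(x)   ⇒   g'(x) = 1/(x^2 + 1)
  lim(x→0) f'(x)/g'(x) = lim(x→0) (2·x·e^(-x^2))/(1/(x^2 + 1))
  = 0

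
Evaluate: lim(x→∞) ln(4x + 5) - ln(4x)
This is an ∞-∞ indeterminate form.

Combine fractions or rationalize to convert ∞-∞ to 0/0 form:
  lim(x→∞) ln(4x + 5) - ln(4x) = 0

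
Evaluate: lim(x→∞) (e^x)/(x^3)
This is an ∞/∞ indeterminate form.

Apply L'Hôpital's rule: differentiate numerator and denominator separately.
  f(x) = e^(x)   ⇒   f'(x) = e^(x)
  g(x) = x^3   ⇒   g'(x) = 3·x^2
  lim(x→∞) f'(x)/g'(x) = lim(x→∞) (e^(x))/(3·x^2)
  = ∞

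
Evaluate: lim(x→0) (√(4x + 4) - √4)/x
This is a standard limit.

Factor or rationalize the expression:
  lim(x→0) (√(4x + 4) - √4)/x = 1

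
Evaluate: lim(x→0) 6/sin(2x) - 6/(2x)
This is an ∞-∞ indeterminate form.

Combine fractions or rationalize to convert ∞-∞ to 0/0 form:
  lim(x→0) 6/sin(2x) - 6/(2x) = 0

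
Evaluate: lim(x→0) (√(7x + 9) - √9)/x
This is a standard limit.

Factor or rationalize the expression:
  lim(x→0) (√(7x + 9) - √9)/x = 7/6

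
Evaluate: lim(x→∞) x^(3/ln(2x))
This is an exponential indeterminate form.

For exponential indeterminate forms, take the natural log:
  Let L = lim(x→∞) x^(3/ln(2x))
  Then ln(L) = lim(x→∞) [exponent × ln(base)]
  Evaluate using L'Hôpital or standard limits, then exponentiate.
  L = e^(3)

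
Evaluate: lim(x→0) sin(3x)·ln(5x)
This is a 0·∞ indeterminate form.

Rewrite 0·∞ as a quotient (0/0 or ∞/∞ form), then apply L'Hôpital's rule:
  lim(x→0) sin(3x)·ln(5x) = 0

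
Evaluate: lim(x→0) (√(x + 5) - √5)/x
This is a standard limit.

Factor or rationalize the expression:
  lim(x→0) (√(x + 5) - √5)/x = sqrt(5)/10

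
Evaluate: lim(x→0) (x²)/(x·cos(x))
This is a 0/0 indeterminate form.

Apply L'Hôpital's rule: differentiate numerator and denominator separately.
  f(x) = x^2   ⇒   f'(x) = 2·x
  g(x) = x·cos(x)   ⇒   g'(x) = -x·sin(x) + cos(x)
  lim(x→0) f'(x)/g'(x) = lim(x→0) (2·x)/(-x·sin(x) + cos(x))
  = 0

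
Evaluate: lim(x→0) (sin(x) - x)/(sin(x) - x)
This is a 0/0 indeterminate form.

Apply L'Hôpital's rule: differentiate numerator and denominator separately.
  f(x) = -x + sin(x)   ⇒   f'(x) = cos(x) - 1
  g(x) = -x + sin(x)   ⇒   g'(x) = cos(x) - 1
  lim(x→0) f'(x)/g'(x) = lim(x→0) (cos(x) - 1)/(cos(x) - 1)
  = 1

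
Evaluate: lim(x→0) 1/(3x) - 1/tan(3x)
This is an ∞-∞ indeterminate form.

Combine fractions or rationalize to convert ∞-∞ to 0/0 form:
  lim(x→0) 1/(3x) - 1/tan(3x) = 0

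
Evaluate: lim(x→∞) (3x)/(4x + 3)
This is an ∞/∞ indeterminate form.

Apply L'Hôpital's rule: differentiate numerator and denominator separately.
  f(x) = 3·x   ⇒   f'(x) = 3
  g(x) = 4·x + 3   ⇒   g'(x) = 4
  lim(x→∞) f'(x)/g'(x) = lim(x→∞) (3)/(4)
  = 3/4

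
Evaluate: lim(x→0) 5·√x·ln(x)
This is a 0·∞ indeterminate form.

Rewrite 0·∞ as a quotient (0/0 or ∞/∞ form), then apply L'Hôpital's rule:
  lim(x→0) 5·√x·ln(x) = 0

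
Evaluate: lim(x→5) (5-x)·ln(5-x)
This is a 0·∞ indeterminate form.

Rewrite 0·∞ as a quotient (0/0 or ∞/∞ form), then apply L'Hôpital's rule:
  lim(x→5) (5-x)·ln(5-x) = 0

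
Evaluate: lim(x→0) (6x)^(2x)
This is an exponential indeterminate form.

For exponential indeterminate forms, take the natural log:
  Let L = lim(x→0) (6x)^(2x)
  Then ln(L) = lim(x→0) [exponent × ln(base)]
  Evaluate using L'Hôpital or standard limits, then exponentiate.
  L = 1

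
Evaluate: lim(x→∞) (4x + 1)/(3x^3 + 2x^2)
This is an ∞/∞ indeterminate form.

Apply L'Hôpital's rule: differentiate numerator and denominator separately.
  f(x) = 4·x + 1   ⇒   f'(x) = 4
  g(x) = 3·x^3 + 2·x^2   ⇒   g'(x) = 9·x^2 + 4·x
  lim(x→∞) f'(x)/g'(x) = lim(x→∞) (4)/(9·x^2 + 4·x)
  = 0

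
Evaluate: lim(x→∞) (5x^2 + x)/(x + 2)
This is an ∞/∞ indeterminate form.

Apply L'Hôpital's rule: differentiate numerator and denominator separately.
  f(x) = 5·x^2 + x   ⇒   f'(x) = 10·x + 1
  g(x) = x + 2   ⇒   g'(x) = 1
  lim(x→∞) f'(x)/g'(x) = lim(x→∞) (10·x + 1)/(1)
  = ∞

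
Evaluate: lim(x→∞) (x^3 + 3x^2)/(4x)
This is an ∞/∞ indeterminate form.

Apply L'Hôpital's rule: differentiate numerator and denominator separately.
  f(x) = x^3 + 3·x^2   ⇒   f'(x) = 3·x^2 + 6·x
  g(x) = 4·x   ⇒   g'(x) = 4
  lim(x→∞) f'(x)/g'(x) = lim(x→∞) (3·x^2 + 6·x)/(4)
  = ∞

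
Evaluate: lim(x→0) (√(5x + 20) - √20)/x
This is a standard limit.

Factor or rationalize the expression:
  lim(x→0) (√(5x + 20) - √20)/x = sqrt(5)/4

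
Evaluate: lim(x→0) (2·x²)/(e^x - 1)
This is a 0/0 indeterminate form.

Apply L'Hôpital's rule: differentiate numerator and denominator separately.
  f(x) = 2·x^2   ⇒   f'(x) = 4·x
  g(x) = e^(x) - 1   ⇒   g'(x) = e^(x)
  lim(x→0) f'(x)/g'(x) = lim(x→0) (4·x)/(e^(x))
  = 0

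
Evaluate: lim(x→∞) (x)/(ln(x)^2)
This is an ∞/∞ indeterminate form.

Apply L'Hôpital's rule: differentiate numerator and denominator separately.
  f(x) = x   ⇒   f'(x) = 1
  g(x) = ln(x)^2   ⇒   g'(x) = 2·ln(x)/x
  lim(x→∞) f'(x)/g'(x) = lim(x→∞) (1)/(2·ln(x)/x)
  = ∞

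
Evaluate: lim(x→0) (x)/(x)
This is a 0/0 indeterminate form.

Apply L'Hôpital's rule: differentiate numerator and denominator separately.
  f(x) = x   ⇒   f'(x) = 1
  g(x) = x   ⇒   g'(x) = 1
  lim(x→0) f'(x)/g'(x) = lim(x→0) (1)/(1)
  = 1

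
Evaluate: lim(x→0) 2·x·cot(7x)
This is a 0·∞ indeterminate form.

Rewrite 0·∞ as a quotient (0/0 or ∞/∞ form), then apply L'Hôpital's rule:
  lim(x→0) 2·x·cot(7x) = 2/7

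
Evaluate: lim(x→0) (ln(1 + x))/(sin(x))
This is a 0/0 indeterminate form.

Apply L'Hôpital's rule: differentiate numerator and denominator separately.
  f(x) = ln(x + 1)   ⇒   f'(x) = 1/(x + 1)
  g(x) = sin(x)   ⇒   g'(x) = cos(x)
  lim(x→0) f'(x)/g'(x) = lim(x→0) (1/(x + 1))/(cos(x))
  = 1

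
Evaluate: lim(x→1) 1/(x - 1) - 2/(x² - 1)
This is an ∞-∞ indeterminate form.

Combine fractions or rationalize to convert ∞-∞ to 0/0 form:
  lim(x→1) 1/(x - 1) - 2/(x² - 1) = 1/2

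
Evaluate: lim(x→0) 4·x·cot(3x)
This is a 0·∞ indeterminate form.

Rewrite 0·∞ as a quotient (0/0 or ∞/∞ form), then apply L'Hôpital's rule:
  lim(x→0) 4·x·cot(3x) = 4/3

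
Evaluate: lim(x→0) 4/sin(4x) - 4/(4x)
This is an ∞-∞ indeterminate form.

Combine fractions or rationalize to convert ∞-∞ to 0/0 form:
  lim(x→0) 4/sin(4x) - 4/(4x) = 0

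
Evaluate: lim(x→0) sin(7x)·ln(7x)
This is a 0·∞ indeterminate form.

Rewrite 0·∞ as a quotient (0/0 or ∞/∞ form), then apply L'Hôpital's rule:
  lim(x→0) sin(7x)·ln(7x) = 0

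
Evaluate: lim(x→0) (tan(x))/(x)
This is a 0/0 indeterminate form.

Apply L'Hôpital's rule: differentiate numerator and denominator separately.
  f(x) = tan(x)   ⇒   f'(x) = tan(x)^2 + 1
  g(x) = x   ⇒   g'(x) = 1
  lim(x→0) f'(x)/g'(x) = lim(x→0) (tan(x)^2 + 1)/(1)
  = 1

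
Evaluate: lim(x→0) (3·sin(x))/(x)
This is a 0/0 indeterminate form.

Apply L'Hôpital's rule: differentiate numerator and denominator separately.
  f(x) = 3·sin(x)   ⇒   f'(x) = 3·cos(x)
  g(x) = x   ⇒   g'(x) = 1
  lim(x→0) f'(x)/g'(x) = lim(x→0) (3·cos(x))/(1)
  = 3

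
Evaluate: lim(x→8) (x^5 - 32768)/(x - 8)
This is a standard limit.

Factor or rationalize the expression:
  lim(x→8) (x^5 - 32768)/(x - 8) = 20480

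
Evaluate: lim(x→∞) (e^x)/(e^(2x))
This is an ∞/∞ indeterminate form.

Apply L'Hôpital's rule: differentiate numerator and denominator separately.
  f(x) = e^(x)   ⇒   f'(x) = e^(x)
  g(x) = e^(2·x)   ⇒   g'(x) = 2·e^(2·x)
  lim(x→∞) f'(x)/g'(x) = lim(x→∞) (e^(x))/(2·e^(2·x))
  = 0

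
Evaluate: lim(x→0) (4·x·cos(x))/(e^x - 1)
This is a 0/0 indeterminate form.

Apply L'Hôpital's rule: differentiate numerator and denominator separately.
  f(x) = 4·x·cos(x)   ⇒   f'(x) = -4·x·sin(x) + 4·cos(x)
  g(x) = e^(x) - 1   ⇒   g'(x) = e^(x)
  lim(x→0) f'(x)/g'(x) = lim(x→0) (-4·x·sin(x) + 4·cos(x))/(e^(x))
  = 4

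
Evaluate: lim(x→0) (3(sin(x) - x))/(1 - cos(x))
This is a 0/0 indeterminate form.

Apply L'Hôpital's rule: differentiate numerator and denominator separately.
  f(x) = -3·x + 3·sin(x)   ⇒   f'(x) = 3·cos(x) - 3
  g(x) = 1 - cos(x)   ⇒   g'(x) = sin(x)
  lim(x→0) f'(x)/g'(x) = lim(x→0) (3·cos(x) - 3)/(sin(x))
  = 0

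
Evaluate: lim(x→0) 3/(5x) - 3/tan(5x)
This is an ∞-∞ indeterminate form.

Combine fractions or rationalize to convert ∞-∞ to 0/0 form:
  lim(x→0) 3/(5x) - 3/tan(5x) = 0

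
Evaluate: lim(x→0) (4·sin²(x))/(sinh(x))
This is a 0/0 indeterminate form.

Apply L'Hôpital's rule: differentiate numerator and denominator separately.
  f(x) = 4·sin(x)^2   ⇒   f'(x) = 8·sin(x)·cos(x)
  g(x) = sinh(x)   ⇒   g'(x) = cosh(x)
  lim(x→0) f'(x)/g'(x) = lim(x→0) (8·sin(x)·cos(x))/(cosh(x))
  = 0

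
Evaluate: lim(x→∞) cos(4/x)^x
This is an exponential indeterminate form.

For exponential indeterminate forms, take the natural log:
  Let L = lim(x→∞) cos(4/x)^x
  Then ln(L) = lim(x→∞) [exponent × ln(base)]
  Evaluate using L'Hôpital or standard limits, then exponentiate.
  L = 1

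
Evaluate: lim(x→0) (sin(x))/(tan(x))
This is a 0/0 indeterminate form.

Apply L'Hôpital's rule: differentiate numerator and denominator separately.
  f(x) = sin(x)   ⇒   f'(x) = cos(x)
  g(x) = tan(x)   ⇒   g'(x) = tan(x)^2 + 1
  lim(x→0) f'(x)/g'(x) = lim(x→0) (cos(x))/(tan(x)^2 + 1)
  = 1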